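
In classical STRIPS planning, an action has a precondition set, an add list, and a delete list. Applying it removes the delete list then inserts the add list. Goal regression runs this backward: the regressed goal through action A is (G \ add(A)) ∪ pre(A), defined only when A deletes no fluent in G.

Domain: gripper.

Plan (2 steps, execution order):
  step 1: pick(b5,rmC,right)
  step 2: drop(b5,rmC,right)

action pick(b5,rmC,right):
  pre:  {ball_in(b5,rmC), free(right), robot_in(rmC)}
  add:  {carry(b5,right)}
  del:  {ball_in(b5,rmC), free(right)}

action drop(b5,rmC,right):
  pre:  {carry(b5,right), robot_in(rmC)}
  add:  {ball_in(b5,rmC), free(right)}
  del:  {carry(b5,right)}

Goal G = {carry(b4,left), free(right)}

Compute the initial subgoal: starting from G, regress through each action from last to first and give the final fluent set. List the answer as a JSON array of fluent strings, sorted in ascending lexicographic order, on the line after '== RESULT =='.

Regress step by step:
  through step 2 (drop(b5,rmC,right)): drop {free(right)}, keep {carry(b4,left)}, require {carry(b5,right), robot_in(rmC)}
    → {carry(b4,left), carry(b5,right), robot_in(rmC)}
  through step 1 (pick(b5,rmC,right)): drop {carry(b5,right)}, keep {carry(b4,left), robot_in(rmC)}, require {ball_in(b5,rmC), free(right), robot_in(rmC)}
    → {ball_in(b5,rmC), carry(b4,left), free(right), robot_in(rmC)}

== RESULT ==
["ball_in(b5,rmC)", "carry(b4,left)", "free(right)", "robot_in(rmC)"]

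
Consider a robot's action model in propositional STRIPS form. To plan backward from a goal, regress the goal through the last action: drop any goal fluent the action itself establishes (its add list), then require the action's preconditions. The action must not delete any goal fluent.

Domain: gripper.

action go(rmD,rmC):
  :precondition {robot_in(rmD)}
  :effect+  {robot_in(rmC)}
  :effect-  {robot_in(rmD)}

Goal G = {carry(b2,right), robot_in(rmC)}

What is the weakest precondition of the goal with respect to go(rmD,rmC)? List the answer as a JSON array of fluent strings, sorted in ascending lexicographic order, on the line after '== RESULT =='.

Regress:
  G ∩ del = {}  (empty — regression defined)
  G \ add = {carry(b2,right), robot_in(rmC)} \ {robot_in(rmC)} = {carry(b2,right)}
  ∪ pre   = {carry(b2,right)} ∪ {robot_in(rmD)}
          = {carry(b2,right), robot_in(rmD)}

== RESULT ==
["carry(b2,right)", "robot_in(rmD)"]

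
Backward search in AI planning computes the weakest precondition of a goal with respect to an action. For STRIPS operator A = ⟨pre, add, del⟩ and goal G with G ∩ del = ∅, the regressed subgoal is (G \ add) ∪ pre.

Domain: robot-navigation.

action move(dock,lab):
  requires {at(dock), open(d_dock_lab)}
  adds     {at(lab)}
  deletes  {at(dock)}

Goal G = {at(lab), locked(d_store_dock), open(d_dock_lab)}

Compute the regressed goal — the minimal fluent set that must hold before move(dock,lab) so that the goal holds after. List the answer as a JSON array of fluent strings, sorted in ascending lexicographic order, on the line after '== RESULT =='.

Compute (G \ add) ∪ pre:
  G ∩ del = {}  (empty — regression defined)
  G \ add = {at(lab), locked(d_store_dock), open(d_dock_lab)} \ {at(lab)} = {locked(d_store_dock), open(d_dock_lab)}
  ∪ pre   = {locked(d_store_dock), open(d_dock_lab)} ∪ {at(dock), open(d_dock_lab)}
          = {at(dock), locked(d_store_dock), open(d_dock_lab)}

== RESULT ==
["at(dock)", "locked(d_store_dock)", "open(d_dock_lab)"]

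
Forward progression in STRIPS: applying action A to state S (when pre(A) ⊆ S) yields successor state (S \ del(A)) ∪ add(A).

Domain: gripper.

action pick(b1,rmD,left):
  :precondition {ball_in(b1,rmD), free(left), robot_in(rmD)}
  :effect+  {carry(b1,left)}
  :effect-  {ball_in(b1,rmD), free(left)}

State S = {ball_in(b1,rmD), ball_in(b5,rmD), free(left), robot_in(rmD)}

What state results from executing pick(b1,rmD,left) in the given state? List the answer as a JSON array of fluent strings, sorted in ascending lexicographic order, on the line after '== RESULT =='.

Progress:
  pre ⊆ S: {ball_in(b1,rmD), free(left), robot_in(rmD)} ⊆ S  — applicable
  S \ del = {ball_in(b5,rmD), robot_in(rmD)}
  ∪ add   = {ball_in(b5,rmD), carry(b1,left), robot_in(rmD)}

== RESULT ==
["ball_in(b5,rmD)", "carry(b1,left)", "robot_in(rmD)"]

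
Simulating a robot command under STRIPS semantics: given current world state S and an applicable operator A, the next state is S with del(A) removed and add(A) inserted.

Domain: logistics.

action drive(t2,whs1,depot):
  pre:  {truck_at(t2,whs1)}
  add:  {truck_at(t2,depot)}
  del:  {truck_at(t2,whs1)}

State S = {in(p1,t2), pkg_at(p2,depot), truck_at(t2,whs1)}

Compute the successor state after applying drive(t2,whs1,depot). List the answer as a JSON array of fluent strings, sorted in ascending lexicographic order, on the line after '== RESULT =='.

Progress:
  pre ⊆ S: {truck_at(t2,whs1)} ⊆ S  — applicable
  S \ del = {in(p1,t2), pkg_at(p2,depot)}
  ∪ add   = {in(p1,t2), pkg_at(p2,depot), truck_at(t2,depot)}

== RESULT ==
["in(p1,t2)", "pkg_at(p2,depot)", "truck_at(t2,depot)"]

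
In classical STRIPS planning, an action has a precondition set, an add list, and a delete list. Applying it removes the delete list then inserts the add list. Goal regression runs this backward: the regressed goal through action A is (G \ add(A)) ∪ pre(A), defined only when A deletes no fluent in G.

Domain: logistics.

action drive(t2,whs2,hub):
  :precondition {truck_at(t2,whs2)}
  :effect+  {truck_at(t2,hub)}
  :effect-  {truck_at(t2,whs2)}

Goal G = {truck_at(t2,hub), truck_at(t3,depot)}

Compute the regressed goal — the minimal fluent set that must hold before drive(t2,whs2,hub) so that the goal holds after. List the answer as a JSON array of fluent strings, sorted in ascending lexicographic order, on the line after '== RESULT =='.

Regress:
  G ∩ del = {}  (empty — regression defined)
  G \ add = {truck_at(t2,hub), truck_at(t3,depot)} \ {truck_at(t2,hub)} = {truck_at(t3,depot)}
  ∪ pre   = {truck_at(t3,depot)} ∪ {truck_at(t2,whs2)}
          = {truck_at(t2,whs2), truck_at(t3,depot)}

== RESULT ==
["truck_at(t2,whs2)", "truck_at(t3,depot)"]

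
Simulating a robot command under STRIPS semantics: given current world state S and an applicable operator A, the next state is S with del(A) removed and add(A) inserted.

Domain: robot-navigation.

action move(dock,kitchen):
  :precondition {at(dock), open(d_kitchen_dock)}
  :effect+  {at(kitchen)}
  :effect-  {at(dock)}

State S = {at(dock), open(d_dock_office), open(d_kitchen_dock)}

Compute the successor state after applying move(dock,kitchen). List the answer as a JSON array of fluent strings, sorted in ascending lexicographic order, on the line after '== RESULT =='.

Compute (S \ del) ∪ add:
  pre ⊆ S: {at(dock), open(d_kitchen_dock)} ⊆ S  — applicable
  S \ del = {open(d_dock_office), open(d_kitchen_dock)}
  ∪ add   = {at(kitchen), open(d_dock_office), open(d_kitchen_dock)}

== RESULT ==
["at(kitchen)", "open(d_dock_office)", "open(d_kitchen_dock)"]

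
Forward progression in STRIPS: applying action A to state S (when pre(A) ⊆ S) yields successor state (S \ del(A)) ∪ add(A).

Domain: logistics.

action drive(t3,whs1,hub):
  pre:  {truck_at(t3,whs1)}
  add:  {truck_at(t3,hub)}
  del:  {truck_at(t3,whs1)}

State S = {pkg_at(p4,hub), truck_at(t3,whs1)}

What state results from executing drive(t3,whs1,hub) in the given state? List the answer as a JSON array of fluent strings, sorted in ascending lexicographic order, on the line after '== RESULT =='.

Progress:
  pre ⊆ S: {truck_at(t3,whs1)} ⊆ S  — applicable
  S \ del = {pkg_at(p4,hub)}
  ∪ add   = {pkg_at(p4,hub), truck_at(t3,hub)}

== RESULT ==
["pkg_at(p4,hub)", "truck_at(t3,hub)"]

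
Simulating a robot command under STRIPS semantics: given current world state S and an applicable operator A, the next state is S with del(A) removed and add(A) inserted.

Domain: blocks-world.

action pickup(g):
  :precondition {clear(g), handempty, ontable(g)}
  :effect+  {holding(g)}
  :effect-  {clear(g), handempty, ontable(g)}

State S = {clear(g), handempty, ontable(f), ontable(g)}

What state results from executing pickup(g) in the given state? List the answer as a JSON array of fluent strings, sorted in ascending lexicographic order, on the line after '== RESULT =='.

Progress:
  pre ⊆ S: {clear(g), handempty, ontable(g)} ⊆ S  — applicable
  S \ del = {ontable(f)}
  ∪ add   = {holding(g), ontable(f)}

== RESULT ==
["holding(g)", "ontable(f)"]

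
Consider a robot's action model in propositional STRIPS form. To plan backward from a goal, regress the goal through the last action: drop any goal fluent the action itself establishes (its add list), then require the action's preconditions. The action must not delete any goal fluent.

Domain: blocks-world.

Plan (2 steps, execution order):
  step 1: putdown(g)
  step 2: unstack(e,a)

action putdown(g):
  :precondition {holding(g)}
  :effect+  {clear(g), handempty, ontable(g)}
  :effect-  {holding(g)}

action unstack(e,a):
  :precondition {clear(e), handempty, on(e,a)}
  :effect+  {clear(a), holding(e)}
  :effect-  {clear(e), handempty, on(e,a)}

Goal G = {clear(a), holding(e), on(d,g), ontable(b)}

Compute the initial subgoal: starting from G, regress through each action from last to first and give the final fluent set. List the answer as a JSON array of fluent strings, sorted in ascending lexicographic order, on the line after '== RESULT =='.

Regress step by step:
  through step 2 (unstack(e,a)): drop {clear(a), holding(e)}, keep {on(d,g), ontable(b)}, require {clear(e), handempty, on(e,a)}
    → {clear(e), handempty, on(d,g), on(e,a), ontable(b)}
  through step 1 (putdown(g)): drop {handempty}, keep {clear(e), on(d,g), on(e,a), ontable(b)}, require {holding(g)}
    → {clear(e), holding(g), on(d,g), on(e,a), ontable(b)}

== RESULT ==
["clear(e)", "holding(g)", "on(d,g)", "on(e,a)", "ontable(b)"]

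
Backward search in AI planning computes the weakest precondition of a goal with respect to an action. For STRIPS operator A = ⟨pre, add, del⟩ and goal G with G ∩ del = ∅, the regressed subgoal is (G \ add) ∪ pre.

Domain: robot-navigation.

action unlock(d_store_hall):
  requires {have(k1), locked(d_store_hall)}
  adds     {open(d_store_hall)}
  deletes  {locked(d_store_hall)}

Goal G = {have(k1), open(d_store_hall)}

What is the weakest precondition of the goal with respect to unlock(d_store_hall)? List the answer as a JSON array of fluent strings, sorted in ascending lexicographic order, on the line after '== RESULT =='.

Compute (G \ add) ∪ pre:
  G ∩ del = {}  (empty — regression defined)
  G \ add = {have(k1), open(d_store_hall)} \ {open(d_store_hall)} = {have(k1)}
  ∪ pre   = {have(k1)} ∪ {have(k1), locked(d_store_hall)}
          = {have(k1), locked(d_store_hall)}

== RESULT ==
["have(k1)", "locked(d_store_hall)"]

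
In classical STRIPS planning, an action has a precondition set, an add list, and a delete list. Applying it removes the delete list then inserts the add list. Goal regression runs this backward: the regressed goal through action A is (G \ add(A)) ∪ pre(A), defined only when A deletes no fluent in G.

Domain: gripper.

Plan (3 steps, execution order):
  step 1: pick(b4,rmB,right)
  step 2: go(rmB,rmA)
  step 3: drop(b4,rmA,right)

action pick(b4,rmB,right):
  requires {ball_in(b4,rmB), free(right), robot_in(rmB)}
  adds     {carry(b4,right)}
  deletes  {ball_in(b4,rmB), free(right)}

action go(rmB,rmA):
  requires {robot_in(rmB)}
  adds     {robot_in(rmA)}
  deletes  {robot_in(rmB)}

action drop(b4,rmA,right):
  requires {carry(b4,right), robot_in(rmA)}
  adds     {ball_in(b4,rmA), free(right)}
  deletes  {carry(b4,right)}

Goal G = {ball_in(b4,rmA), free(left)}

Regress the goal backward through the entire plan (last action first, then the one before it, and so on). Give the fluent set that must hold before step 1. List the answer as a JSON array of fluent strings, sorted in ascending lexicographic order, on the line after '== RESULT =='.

Regress step by step:
  through step 3 (drop(b4,rmA,right)): drop {ball_in(b4,rmA)}, keep {free(left)}, require {carry(b4,right), robot_in(rmA)}
    → {carry(b4,right), free(left), robot_in(rmA)}
  through step 2 (go(rmB,rmA)): drop {robot_in(rmA)}, keep {carry(b4,right), free(left)}, require {robot_in(rmB)}
    → {carry(b4,right), free(left), robot_in(rmB)}
  through step 1 (pick(b4,rmB,right)): drop {carry(b4,right)}, keep {free(left), robot_in(rmB)}, require {ball_in(b4,rmB), free(right), robot_in(rmB)}
    → {ball_in(b4,rmB), free(left), free(right), robot_in(rmB)}

== RESULT ==
["ball_in(b4,rmB)", "free(left)", "free(right)", "robot_in(rmB)"]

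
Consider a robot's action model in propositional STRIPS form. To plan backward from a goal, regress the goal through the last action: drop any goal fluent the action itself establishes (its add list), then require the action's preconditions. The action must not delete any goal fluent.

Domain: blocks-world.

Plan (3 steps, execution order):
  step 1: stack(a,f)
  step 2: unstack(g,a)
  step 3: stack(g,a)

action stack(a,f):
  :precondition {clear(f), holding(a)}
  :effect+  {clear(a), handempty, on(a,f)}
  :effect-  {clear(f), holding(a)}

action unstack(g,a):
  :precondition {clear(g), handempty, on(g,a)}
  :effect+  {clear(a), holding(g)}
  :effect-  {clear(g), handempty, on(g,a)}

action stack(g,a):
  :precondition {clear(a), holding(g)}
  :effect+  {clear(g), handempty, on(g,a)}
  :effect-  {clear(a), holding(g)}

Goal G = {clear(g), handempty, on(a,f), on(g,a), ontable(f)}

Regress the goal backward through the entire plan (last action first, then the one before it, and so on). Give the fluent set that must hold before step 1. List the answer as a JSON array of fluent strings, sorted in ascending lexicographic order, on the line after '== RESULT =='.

Work backward from the goal:
  through step 3 (stack(g,a)): drop {clear(g), handempty, on(g,a)}, keep {on(a,f), ontable(f)}, require {clear(a), holding(g)}
    → {clear(a), holding(g), on(a,f), ontable(f)}
  through step 2 (unstack(g,a)): drop {clear(a), holding(g)}, keep {on(a,f), ontable(f)}, require {clear(g), handempty, on(g,a)}
    → {clear(g), handempty, on(a,f), on(g,a), ontable(f)}
  through step 1 (stack(a,f)): drop {handempty, on(a,f)}, keep {clear(g), on(g,a), ontable(f)}, require {clear(f), holding(a)}
    → {clear(f), clear(g), holding(a), on(g,a), ontable(f)}

== RESULT ==
["clear(f)", "clear(g)", "holding(a)", "on(g,a)", "ontable(f)"]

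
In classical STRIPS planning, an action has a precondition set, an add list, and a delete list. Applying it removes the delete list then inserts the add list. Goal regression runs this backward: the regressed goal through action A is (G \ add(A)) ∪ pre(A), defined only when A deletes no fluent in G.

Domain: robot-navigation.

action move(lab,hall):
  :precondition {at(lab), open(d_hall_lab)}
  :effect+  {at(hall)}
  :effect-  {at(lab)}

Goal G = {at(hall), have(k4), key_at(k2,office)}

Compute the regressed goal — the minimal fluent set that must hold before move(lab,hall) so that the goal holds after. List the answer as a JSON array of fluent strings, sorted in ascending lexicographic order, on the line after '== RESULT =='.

Regress:
  G ∩ del = {}  (empty — regression defined)
  G \ add = {at(hall), have(k4), key_at(k2,office)} \ {at(hall)} = {have(k4), key_at(k2,office)}
  ∪ pre   = {have(k4), key_at(k2,office)} ∪ {at(lab), open(d_hall_lab)}
          = {at(lab), have(k4), key_at(k2,office), open(d_hall_lab)}

== RESULT ==
["at(lab)", "have(k4)", "key_at(k2,office)", "open(d_hall_lab)"]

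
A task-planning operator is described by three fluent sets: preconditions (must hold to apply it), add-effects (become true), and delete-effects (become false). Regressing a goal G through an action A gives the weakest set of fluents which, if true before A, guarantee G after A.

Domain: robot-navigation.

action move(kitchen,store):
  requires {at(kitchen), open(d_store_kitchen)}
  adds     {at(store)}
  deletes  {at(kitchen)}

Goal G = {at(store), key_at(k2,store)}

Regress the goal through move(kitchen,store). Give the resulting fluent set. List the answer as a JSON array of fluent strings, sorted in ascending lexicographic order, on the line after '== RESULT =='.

Regress:
  G ∩ del = {}  (empty — regression defined)
  G \ add = {at(store), key_at(k2,store)} \ {at(store)} = {key_at(k2,store)}
  ∪ pre   = {key_at(k2,store)} ∪ {at(kitchen), open(d_store_kitchen)}
          = {at(kitchen), key_at(k2,store), open(d_store_kitchen)}

== RESULT ==
["at(kitchen)", "key_at(k2,store)", "open(d_store_kitchen)"]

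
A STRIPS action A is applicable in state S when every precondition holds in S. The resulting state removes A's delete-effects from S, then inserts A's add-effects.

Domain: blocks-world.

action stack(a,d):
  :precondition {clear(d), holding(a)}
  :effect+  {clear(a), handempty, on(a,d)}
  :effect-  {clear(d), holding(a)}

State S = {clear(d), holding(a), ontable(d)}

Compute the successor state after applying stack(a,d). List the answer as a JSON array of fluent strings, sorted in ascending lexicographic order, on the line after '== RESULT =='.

Progress:
  pre ⊆ S: {clear(d), holding(a)} ⊆ S  — applicable
  S \ del = {ontable(d)}
  ∪ add   = {clear(a), handempty, on(a,d), ontable(d)}

== RESULT ==
["clear(a)", "handempty", "on(a,d)", "ontable(d)"]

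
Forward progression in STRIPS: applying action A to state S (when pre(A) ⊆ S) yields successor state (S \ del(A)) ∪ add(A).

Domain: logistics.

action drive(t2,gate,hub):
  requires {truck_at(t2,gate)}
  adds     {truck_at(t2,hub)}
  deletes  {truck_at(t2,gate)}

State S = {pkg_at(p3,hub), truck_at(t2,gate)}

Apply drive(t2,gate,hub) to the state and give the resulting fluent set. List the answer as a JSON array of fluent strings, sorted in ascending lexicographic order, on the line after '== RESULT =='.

Compute (S \ del) ∪ add:
  pre ⊆ S: {truck_at(t2,gate)} ⊆ S  — applicable
  S \ del = {pkg_at(p3,hub)}
  ∪ add   = {pkg_at(p3,hub), truck_at(t2,hub)}

== RESULT ==
["pkg_at(p3,hub)", "truck_at(t2,hub)"]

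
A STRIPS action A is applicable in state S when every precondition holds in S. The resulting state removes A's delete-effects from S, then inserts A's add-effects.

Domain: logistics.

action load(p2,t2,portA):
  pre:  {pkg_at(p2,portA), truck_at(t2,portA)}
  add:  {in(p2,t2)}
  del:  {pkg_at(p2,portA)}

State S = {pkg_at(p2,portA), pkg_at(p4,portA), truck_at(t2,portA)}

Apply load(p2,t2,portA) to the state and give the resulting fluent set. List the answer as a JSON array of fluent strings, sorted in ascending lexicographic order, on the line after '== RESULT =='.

Progress:
  pre ⊆ S: {pkg_at(p2,portA), truck_at(t2,portA)} ⊆ S  — applicable
  S \ del = {pkg_at(p4,portA), truck_at(t2,portA)}
  ∪ add   = {in(p2,t2), pkg_at(p4,portA), truck_at(t2,portA)}

== RESULT ==
["in(p2,t2)", "pkg_at(p4,portA)", "truck_at(t2,portA)"]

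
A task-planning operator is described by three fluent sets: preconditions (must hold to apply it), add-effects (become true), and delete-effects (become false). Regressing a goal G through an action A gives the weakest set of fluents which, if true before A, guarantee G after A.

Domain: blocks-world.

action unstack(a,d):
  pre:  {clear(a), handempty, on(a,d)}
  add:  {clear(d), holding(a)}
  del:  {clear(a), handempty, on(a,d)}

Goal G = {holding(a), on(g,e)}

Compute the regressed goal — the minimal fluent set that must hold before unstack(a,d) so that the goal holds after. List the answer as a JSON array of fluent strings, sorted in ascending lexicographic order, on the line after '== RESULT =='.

Compute (G \ add) ∪ pre:
  G ∩ del = {}  (empty — regression defined)
  G \ add = {holding(a), on(g,e)} \ {clear(d), holding(a)} = {on(g,e)}
  ∪ pre   = {on(g,e)} ∪ {clear(a), handempty, on(a,d)}
          = {clear(a), handempty, on(a,d), on(g,e)}

== RESULT ==
["clear(a)", "handempty", "on(a,d)", "on(g,e)"]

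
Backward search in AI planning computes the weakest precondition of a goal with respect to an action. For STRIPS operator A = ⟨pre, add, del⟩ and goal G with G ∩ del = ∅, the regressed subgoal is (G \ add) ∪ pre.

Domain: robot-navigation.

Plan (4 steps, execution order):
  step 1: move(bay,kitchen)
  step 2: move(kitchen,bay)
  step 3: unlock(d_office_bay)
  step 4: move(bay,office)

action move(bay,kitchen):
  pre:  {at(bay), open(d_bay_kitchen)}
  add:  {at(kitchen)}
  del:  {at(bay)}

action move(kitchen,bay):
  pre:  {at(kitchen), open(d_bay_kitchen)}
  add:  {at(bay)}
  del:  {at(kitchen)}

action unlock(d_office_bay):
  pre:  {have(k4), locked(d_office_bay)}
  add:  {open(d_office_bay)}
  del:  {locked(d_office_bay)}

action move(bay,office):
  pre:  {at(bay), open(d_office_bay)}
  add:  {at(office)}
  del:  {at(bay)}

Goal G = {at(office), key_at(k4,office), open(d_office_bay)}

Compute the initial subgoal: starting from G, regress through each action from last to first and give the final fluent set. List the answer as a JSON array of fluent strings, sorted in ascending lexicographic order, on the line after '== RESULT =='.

Regress step by step:
  through step 4 (move(bay,office)): drop {at(office)}, keep {key_at(k4,office), open(d_office_bay)}, require {at(bay), open(d_office_bay)}
    → {at(bay), key_at(k4,office), open(d_office_bay)}
  through step 3 (unlock(d_office_bay)): drop {open(d_office_bay)}, keep {at(bay), key_at(k4,office)}, require {have(k4), locked(d_office_bay)}
    → {at(bay), have(k4), key_at(k4,office), locked(d_office_bay)}
  through step 2 (move(kitchen,bay)): drop {at(bay)}, keep {have(k4), key_at(k4,office), locked(d_office_bay)}, require {at(kitchen), open(d_bay_kitchen)}
    → {at(kitchen), have(k4), key_at(k4,office), locked(d_office_bay), open(d_bay_kitchen)}
  through step 1 (move(bay,kitchen)): drop {at(kitchen)}, keep {have(k4), key_at(k4,office), locked(d_office_bay), open(d_bay_kitchen)}, require {at(bay), open(d_bay_kitchen)}
    → {at(bay), have(k4), key_at(k4,office), locked(d_office_bay), open(d_bay_kitchen)}

== RESULT ==
["at(bay)", "have(k4)", "key_at(k4,office)", "locked(d_office_bay)", "open(d_bay_kitchen)"]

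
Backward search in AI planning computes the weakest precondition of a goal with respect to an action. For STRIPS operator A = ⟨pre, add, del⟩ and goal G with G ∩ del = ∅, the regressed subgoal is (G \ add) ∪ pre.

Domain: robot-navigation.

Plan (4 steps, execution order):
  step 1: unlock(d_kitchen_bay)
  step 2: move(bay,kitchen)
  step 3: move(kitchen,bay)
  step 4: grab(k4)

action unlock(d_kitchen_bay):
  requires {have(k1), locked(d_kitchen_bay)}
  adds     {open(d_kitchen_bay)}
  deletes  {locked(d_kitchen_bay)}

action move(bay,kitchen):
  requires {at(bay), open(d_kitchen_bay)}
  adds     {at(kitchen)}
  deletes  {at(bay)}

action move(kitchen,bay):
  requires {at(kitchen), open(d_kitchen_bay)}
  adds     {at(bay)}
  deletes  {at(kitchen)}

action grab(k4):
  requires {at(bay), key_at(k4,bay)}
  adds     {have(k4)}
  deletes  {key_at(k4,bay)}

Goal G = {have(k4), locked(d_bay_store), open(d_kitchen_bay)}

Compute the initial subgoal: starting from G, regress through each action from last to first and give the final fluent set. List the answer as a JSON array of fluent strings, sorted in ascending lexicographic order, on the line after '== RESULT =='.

Regress step by step:
  through step 4 (grab(k4)): drop {have(k4)}, keep {locked(d_bay_store), open(d_kitchen_bay)}, require {at(bay), key_at(k4,bay)}
    → {at(bay), key_at(k4,bay), locked(d_bay_store), open(d_kitchen_bay)}
  through step 3 (move(kitchen,bay)): drop {at(bay)}, keep {key_at(k4,bay), locked(d_bay_store), open(d_kitchen_bay)}, require {at(kitchen), open(d_kitchen_bay)}
    → {at(kitchen), key_at(k4,bay), locked(d_bay_store), open(d_kitchen_bay)}
  through step 2 (move(bay,kitchen)): drop {at(kitchen)}, keep {key_at(k4,bay), locked(d_bay_store), open(d_kitchen_bay)}, require {at(bay), open(d_kitchen_bay)}
    → {at(bay), key_at(k4,bay), locked(d_bay_store), open(d_kitchen_bay)}
  through step 1 (unlock(d_kitchen_bay)): drop {open(d_kitchen_bay)}, keep {at(bay), key_at(k4,bay), locked(d_bay_store)}, require {have(k1), locked(d_kitchen_bay)}
    → {at(bay), have(k1), key_at(k4,bay), locked(d_bay_store), locked(d_kitchen_bay)}

== RESULT ==
["at(bay)", "have(k1)", "key_at(k4,bay)", "locked(d_bay_store)", "locked(d_kitchen_bay)"]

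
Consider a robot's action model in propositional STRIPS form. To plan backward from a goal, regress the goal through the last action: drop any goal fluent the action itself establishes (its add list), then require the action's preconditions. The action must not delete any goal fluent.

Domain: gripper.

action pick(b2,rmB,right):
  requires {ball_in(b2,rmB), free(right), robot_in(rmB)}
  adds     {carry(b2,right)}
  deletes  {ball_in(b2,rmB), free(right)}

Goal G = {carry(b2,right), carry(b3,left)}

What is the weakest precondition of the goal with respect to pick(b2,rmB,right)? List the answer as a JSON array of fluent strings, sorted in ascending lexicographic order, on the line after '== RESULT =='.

Regress:
  G ∩ del = {}  (empty — regression defined)
  G \ add = {carry(b2,right), carry(b3,left)} \ {carry(b2,right)} = {carry(b3,left)}
  ∪ pre   = {carry(b3,left)} ∪ {ball_in(b2,rmB), free(right), robot_in(rmB)}
          = {ball_in(b2,rmB), carry(b3,left), free(right), robot_in(rmB)}

== RESULT ==
["ball_in(b2,rmB)", "carry(b3,left)", "free(right)", "robot_in(rmB)"]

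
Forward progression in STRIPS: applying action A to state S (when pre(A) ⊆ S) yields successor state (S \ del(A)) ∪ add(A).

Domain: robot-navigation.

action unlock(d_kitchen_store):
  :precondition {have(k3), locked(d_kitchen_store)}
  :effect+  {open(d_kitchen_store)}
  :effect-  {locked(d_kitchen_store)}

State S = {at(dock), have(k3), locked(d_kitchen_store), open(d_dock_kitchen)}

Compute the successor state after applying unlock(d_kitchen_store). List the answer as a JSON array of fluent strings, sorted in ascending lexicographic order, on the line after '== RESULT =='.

Progress:
  pre ⊆ S: {have(k3), locked(d_kitchen_store)} ⊆ S  — applicable
  S \ del = {at(dock), have(k3), open(d_dock_kitchen)}
  ∪ add   = {at(dock), have(k3), open(d_dock_kitchen), open(d_kitchen_store)}

== RESULT ==
["at(dock)", "have(k3)", "open(d_dock_kitchen)", "open(d_kitchen_store)"]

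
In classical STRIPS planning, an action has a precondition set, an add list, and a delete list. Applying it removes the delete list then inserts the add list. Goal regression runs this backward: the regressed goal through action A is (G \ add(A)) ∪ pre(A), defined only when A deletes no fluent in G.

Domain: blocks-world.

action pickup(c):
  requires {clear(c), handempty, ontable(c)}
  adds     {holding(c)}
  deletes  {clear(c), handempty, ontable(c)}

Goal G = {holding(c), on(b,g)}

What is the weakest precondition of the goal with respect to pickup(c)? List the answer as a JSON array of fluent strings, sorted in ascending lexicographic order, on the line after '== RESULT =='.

Regress:
  G ∩ del = {}  (empty — regression defined)
  G \ add = {holding(c), on(b,g)} \ {holding(c)} = {on(b,g)}
  ∪ pre   = {on(b,g)} ∪ {clear(c), handempty, ontable(c)}
          = {clear(c), handempty, on(b,g), ontable(c)}

== RESULT ==
["clear(c)", "handempty", "on(b,g)", "ontable(c)"]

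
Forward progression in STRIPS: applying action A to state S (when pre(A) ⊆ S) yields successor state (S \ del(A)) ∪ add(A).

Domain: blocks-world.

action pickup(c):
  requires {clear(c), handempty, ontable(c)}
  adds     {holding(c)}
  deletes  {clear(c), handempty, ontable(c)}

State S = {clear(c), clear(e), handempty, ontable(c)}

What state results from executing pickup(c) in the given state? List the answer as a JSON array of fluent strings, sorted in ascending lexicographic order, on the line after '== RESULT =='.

Progress:
  pre ⊆ S: {clear(c), handempty, ontable(c)} ⊆ S  — applicable
  S \ del = {clear(e)}
  ∪ add   = {clear(e), holding(c)}

== RESULT ==
["clear(e)", "holding(c)"]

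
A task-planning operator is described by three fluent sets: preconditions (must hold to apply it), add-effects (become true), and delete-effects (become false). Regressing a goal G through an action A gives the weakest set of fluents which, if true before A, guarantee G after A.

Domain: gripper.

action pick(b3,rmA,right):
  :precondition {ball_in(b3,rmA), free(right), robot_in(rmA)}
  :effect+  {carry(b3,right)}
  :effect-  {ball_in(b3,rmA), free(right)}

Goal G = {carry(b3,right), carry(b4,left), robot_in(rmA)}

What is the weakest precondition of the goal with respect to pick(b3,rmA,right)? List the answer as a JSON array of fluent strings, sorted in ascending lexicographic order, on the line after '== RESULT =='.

Compute (G \ add) ∪ pre:
  G ∩ del = {}  (empty — regression defined)
  G \ add = {carry(b3,right), carry(b4,left), robot_in(rmA)} \ {carry(b3,right)} = {carry(b4,left), robot_in(rmA)}
  ∪ pre   = {carry(b4,left), robot_in(rmA)} ∪ {ball_in(b3,rmA), free(right), robot_in(rmA)}
          = {ball_in(b3,rmA), carry(b4,left), free(right), robot_in(rmA)}

== RESULT ==
["ball_in(b3,rmA)", "carry(b4,left)", "free(right)", "robot_in(rmA)"]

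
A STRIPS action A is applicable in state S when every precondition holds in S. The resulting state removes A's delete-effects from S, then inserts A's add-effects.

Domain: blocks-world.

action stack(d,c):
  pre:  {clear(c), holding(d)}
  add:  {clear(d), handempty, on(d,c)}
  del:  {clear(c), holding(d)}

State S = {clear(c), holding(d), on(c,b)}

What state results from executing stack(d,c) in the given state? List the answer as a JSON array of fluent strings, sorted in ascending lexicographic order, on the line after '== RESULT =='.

Compute (S \ del) ∪ add:
  pre ⊆ S: {clear(c), holding(d)} ⊆ S  — applicable
  S \ del = {on(c,b)}
  ∪ add   = {clear(d), handempty, on(c,b), on(d,c)}

== RESULT ==
["clear(d)", "handempty", "on(c,b)", "on(d,c)"]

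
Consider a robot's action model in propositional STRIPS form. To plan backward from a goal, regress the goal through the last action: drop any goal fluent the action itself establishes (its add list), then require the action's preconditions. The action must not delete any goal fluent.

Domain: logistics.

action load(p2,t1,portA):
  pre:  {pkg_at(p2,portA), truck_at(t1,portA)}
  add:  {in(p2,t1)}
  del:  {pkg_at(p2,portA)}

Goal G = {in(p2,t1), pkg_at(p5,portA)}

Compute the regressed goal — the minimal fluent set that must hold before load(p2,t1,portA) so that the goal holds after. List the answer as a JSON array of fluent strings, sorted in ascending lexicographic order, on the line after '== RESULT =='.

Regress:
  G ∩ del = {}  (empty — regression defined)
  G \ add = {in(p2,t1), pkg_at(p5,portA)} \ {in(p2,t1)} = {pkg_at(p5,portA)}
  ∪ pre   = {pkg_at(p5,portA)} ∪ {pkg_at(p2,portA), truck_at(t1,portA)}
          = {pkg_at(p2,portA), pkg_at(p5,portA), truck_at(t1,portA)}

== RESULT ==
["pkg_at(p2,portA)", "pkg_at(p5,portA)", "truck_at(t1,portA)"]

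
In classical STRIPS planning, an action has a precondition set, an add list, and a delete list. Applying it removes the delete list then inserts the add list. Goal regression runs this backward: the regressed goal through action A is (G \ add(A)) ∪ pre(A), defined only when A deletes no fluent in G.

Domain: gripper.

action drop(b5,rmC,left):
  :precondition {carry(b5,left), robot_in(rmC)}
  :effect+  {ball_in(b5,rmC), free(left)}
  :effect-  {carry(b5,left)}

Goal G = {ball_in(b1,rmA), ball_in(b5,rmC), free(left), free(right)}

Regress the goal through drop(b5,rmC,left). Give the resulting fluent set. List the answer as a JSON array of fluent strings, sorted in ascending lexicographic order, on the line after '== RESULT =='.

Regress:
  G ∩ del = {}  (empty — regression defined)
  G \ add = {ball_in(b1,rmA), ball_in(b5,rmC), free(left), free(right)} \ {ball_in(b5,rmC), free(left)} = {ball_in(b1,rmA), free(right)}
  ∪ pre   = {ball_in(b1,rmA), free(right)} ∪ {carry(b5,left), robot_in(rmC)}
          = {ball_in(b1,rmA), carry(b5,left), free(right), robot_in(rmC)}

== RESULT ==
["ball_in(b1,rmA)", "carry(b5,left)", "free(right)", "robot_in(rmC)"]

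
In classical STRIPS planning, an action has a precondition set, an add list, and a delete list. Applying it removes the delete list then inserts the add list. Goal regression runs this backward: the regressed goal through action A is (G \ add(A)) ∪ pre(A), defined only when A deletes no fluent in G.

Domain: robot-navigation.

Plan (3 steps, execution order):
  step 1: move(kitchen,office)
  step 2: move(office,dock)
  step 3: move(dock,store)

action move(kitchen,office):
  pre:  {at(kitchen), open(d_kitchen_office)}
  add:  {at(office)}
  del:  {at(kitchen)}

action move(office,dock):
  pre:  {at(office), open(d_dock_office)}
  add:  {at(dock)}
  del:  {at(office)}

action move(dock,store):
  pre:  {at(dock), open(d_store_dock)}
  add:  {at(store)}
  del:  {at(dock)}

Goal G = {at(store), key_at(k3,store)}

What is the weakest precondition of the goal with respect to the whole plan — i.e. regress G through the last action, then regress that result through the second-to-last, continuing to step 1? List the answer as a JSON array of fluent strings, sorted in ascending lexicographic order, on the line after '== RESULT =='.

Work backward from the goal:
  through step 3 (move(dock,store)): drop {at(store)}, keep {key_at(k3,store)}, require {at(dock), open(d_store_dock)}
    → {at(dock), key_at(k3,store), open(d_store_dock)}
  through step 2 (move(office,dock)): drop {at(dock)}, keep {key_at(k3,store), open(d_store_dock)}, require {at(office), open(d_dock_office)}
    → {at(office), key_at(k3,store), open(d_dock_office), open(d_store_dock)}
  through step 1 (move(kitchen,office)): drop {at(office)}, keep {key_at(k3,store), open(d_dock_office), open(d_store_dock)}, require {at(kitchen), open(d_kitchen_office)}
    → {at(kitchen), key_at(k3,store), open(d_dock_office), open(d_kitchen_office), open(d_store_dock)}

== RESULT ==
["at(kitchen)", "key_at(k3,store)", "open(d_dock_office)", "open(d_kitchen_office)", "open(d_store_dock)"]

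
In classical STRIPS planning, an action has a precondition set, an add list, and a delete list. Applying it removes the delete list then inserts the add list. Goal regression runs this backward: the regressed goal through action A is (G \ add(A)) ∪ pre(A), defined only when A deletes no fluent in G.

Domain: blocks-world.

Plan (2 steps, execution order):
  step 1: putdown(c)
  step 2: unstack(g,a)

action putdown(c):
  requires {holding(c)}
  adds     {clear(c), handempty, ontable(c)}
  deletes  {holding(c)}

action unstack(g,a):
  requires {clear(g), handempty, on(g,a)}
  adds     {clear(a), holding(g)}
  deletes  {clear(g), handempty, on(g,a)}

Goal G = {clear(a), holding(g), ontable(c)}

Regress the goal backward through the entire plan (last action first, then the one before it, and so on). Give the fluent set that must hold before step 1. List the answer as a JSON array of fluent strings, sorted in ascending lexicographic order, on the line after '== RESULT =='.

Work backward from the goal:
  through step 2 (unstack(g,a)): drop {clear(a), holding(g)}, keep {ontable(c)}, require {clear(g), handempty, on(g,a)}
    → {clear(g), handempty, on(g,a), ontable(c)}
  through step 1 (putdown(c)): drop {handempty, ontable(c)}, keep {clear(g), on(g,a)}, require {holding(c)}
    → {clear(g), holding(c), on(g,a)}

== RESULT ==
["clear(g)", "holding(c)", "on(g,a)"]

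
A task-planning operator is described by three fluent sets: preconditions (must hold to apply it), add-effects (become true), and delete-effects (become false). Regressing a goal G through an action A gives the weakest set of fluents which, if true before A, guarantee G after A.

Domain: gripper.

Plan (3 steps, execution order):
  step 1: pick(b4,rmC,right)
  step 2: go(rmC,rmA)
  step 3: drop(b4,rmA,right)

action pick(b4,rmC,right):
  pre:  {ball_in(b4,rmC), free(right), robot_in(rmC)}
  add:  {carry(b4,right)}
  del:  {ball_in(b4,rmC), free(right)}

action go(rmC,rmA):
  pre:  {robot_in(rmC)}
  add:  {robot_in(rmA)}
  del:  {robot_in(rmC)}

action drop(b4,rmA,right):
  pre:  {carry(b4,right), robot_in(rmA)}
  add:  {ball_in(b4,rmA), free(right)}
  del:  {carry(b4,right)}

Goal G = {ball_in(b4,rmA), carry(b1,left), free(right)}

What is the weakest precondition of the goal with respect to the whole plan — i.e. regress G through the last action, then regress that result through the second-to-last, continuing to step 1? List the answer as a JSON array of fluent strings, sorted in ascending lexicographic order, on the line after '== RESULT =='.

Work backward from the goal:
  through step 3 (drop(b4,rmA,right)): drop {ball_in(b4,rmA), free(right)}, keep {carry(b1,left)}, require {carry(b4,right), robot_in(rmA)}
    → {carry(b1,left), carry(b4,right), robot_in(rmA)}
  through step 2 (go(rmC,rmA)): drop {robot_in(rmA)}, keep {carry(b1,left), carry(b4,right)}, require {robot_in(rmC)}
    → {carry(b1,left), carry(b4,right), robot_in(rmC)}
  through step 1 (pick(b4,rmC,right)): drop {carry(b4,right)}, keep {carry(b1,left), robot_in(rmC)}, require {ball_in(b4,rmC), free(right), robot_in(rmC)}
    → {ball_in(b4,rmC), carry(b1,left), free(right), robot_in(rmC)}

== RESULT ==
["ball_in(b4,rmC)", "carry(b1,left)", "free(right)", "robot_in(rmC)"]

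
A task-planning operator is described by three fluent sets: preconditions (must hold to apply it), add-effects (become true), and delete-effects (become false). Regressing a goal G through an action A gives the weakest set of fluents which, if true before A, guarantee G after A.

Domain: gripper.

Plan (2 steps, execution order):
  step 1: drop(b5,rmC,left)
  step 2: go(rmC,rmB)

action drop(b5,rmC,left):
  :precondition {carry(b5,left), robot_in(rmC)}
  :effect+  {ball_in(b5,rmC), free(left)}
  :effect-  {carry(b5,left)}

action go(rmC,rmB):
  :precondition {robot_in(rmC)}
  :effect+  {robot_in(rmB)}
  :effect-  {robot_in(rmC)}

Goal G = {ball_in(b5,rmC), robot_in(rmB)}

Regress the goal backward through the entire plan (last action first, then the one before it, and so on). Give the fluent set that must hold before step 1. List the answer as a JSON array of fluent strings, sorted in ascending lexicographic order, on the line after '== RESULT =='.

Work backward from the goal:
  through step 2 (go(rmC,rmB)): drop {robot_in(rmB)}, keep {ball_in(b5,rmC)}, require {robot_in(rmC)}
    → {ball_in(b5,rmC), robot_in(rmC)}
  through step 1 (drop(b5,rmC,left)): drop {ball_in(b5,rmC)}, keep {robot_in(rmC)}, require {carry(b5,left), robot_in(rmC)}
    → {carry(b5,left), robot_in(rmC)}

== RESULT ==
["carry(b5,left)", "robot_in(rmC)"]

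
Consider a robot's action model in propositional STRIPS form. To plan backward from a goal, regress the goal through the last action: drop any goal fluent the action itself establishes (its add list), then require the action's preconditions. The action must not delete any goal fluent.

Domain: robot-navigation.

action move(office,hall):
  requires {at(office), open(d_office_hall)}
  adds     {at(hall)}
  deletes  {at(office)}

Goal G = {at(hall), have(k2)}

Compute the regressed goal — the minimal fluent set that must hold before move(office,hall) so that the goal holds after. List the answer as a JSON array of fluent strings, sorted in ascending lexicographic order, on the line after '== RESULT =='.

Regress:
  G ∩ del = {}  (empty — regression defined)
  G \ add = {at(hall), have(k2)} \ {at(hall)} = {have(k2)}
  ∪ pre   = {have(k2)} ∪ {at(office), open(d_office_hall)}
          = {at(office), have(k2), open(d_office_hall)}

== RESULT ==
["at(office)", "have(k2)", "open(d_office_hall)"]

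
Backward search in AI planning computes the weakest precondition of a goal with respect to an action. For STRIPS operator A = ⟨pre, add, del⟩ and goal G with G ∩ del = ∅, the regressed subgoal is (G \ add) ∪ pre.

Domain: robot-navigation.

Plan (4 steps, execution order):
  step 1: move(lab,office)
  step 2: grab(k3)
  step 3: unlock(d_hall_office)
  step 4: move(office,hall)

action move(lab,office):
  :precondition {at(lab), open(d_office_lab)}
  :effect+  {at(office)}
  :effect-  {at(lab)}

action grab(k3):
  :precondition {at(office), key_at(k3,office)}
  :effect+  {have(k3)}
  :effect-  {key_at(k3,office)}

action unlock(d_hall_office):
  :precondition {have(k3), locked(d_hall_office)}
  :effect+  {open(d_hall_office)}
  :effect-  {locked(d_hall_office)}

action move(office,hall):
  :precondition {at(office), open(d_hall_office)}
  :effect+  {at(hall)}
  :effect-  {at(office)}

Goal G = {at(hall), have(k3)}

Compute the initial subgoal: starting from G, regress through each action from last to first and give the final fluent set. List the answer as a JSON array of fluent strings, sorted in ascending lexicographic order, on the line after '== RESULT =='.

Work backward from the goal:
  through step 4 (move(office,hall)): drop {at(hall)}, keep {have(k3)}, require {at(office), open(d_hall_office)}
    → {at(office), have(k3), open(d_hall_office)}
  through step 3 (unlock(d_hall_office)): drop {open(d_hall_office)}, keep {at(office), have(k3)}, require {have(k3), locked(d_hall_office)}
    → {at(office), have(k3), locked(d_hall_office)}
  through step 2 (grab(k3)): drop {have(k3)}, keep {at(office), locked(d_hall_office)}, require {at(office), key_at(k3,office)}
    → {at(office), key_at(k3,office), locked(d_hall_office)}
  through step 1 (move(lab,office)): drop {at(office)}, keep {key_at(k3,office), locked(d_hall_office)}, require {at(lab), open(d_office_lab)}
    → {at(lab), key_at(k3,office), locked(d_hall_office), open(d_office_lab)}

== RESULT ==
["at(lab)", "key_at(k3,office)", "locked(d_hall_office)", "open(d_office_lab)"]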